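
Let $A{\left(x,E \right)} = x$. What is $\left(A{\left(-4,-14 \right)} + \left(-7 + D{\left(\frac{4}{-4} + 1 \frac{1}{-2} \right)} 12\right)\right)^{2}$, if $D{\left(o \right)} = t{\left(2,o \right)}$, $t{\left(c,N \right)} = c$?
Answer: $169$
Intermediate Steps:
$D{\left(o \right)} = 2$
$\left(A{\left(-4,-14 \right)} + \left(-7 + D{\left(\frac{4}{-4} + 1 \frac{1}{-2} \right)} 12\right)\right)^{2} = \left(-4 + \left(-7 + 2 \cdot 12\right)\right)^{2} = \left(-4 + \left(-7 + 24\right)\right)^{2} = \left(-4 + 17\right)^{2} = 13^{2} = 169$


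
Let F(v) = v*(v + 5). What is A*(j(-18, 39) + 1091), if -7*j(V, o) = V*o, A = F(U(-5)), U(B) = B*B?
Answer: 6254250/7 ≈ 8.9346e+5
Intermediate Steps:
U(B) = B**2
F(v) = v*(5 + v)
A = 750 (A = (-5)**2*(5 + (-5)**2) = 25*(5 + 25) = 25*30 = 750)
j(V, o) = -V*o/7
A*(j(-18, 39) + 1091) = 750*(-1/7*(-18)*39 + 1091) = 750*(702/7 + 1091) = 750*(8339/7) = 6254250/7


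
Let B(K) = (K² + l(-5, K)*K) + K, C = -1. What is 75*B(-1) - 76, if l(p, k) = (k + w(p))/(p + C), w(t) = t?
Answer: -151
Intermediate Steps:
l(p, k) = (k + p)/(-1 + p) (l(p, k) = (k + p)/(p - 1) = (k + p)/(-1 + p))
B(K) = K + K² + K*(⅚ - K/6) (B(K) = (K² + ((K - 5)/(-1 - 5))*K) + K = (K² + ((-5 + K)/(-6))*K) + K = (K² + (-(-5 + K)/6)*K) + K = (K² + (⅚ - K/6)*K) + K = (K² + K*(⅚ - K/6)) + K = K + K² + K*(⅚ - K/6))
75*B(-1) - 76 = 75*((⅙)*(-1)*(11 + 5*(-1))) - 76 = 75*((⅙)*(-1)*(11 - 5)) - 76 = 75*((⅙)*(-1)*6) - 76 = 75*(-1) - 76 = -75 - 76 = -151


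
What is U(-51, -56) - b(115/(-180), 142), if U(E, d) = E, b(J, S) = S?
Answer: -193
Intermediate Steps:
U(-51, -56) - b(115/(-180), 142) = -51 - 1*142 = -51 - 142 = -193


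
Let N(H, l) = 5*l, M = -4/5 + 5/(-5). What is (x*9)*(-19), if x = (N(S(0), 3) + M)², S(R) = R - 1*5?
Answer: -744876/25 ≈ -29795.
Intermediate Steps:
M = -9/5 (M = -4*⅕ + 5*(-⅕) = -⅘ - 1 = -9/5 ≈ -1.8000)
S(R) = -5 + R (S(R) = R - 5 = -5 + R)
x = 4356/25 (x = (5*3 - 9/5)² = (15 - 9/5)² = (66/5)² = 4356/25 ≈ 174.24)
(x*9)*(-19) = ((4356/25)*9)*(-19) = (39204/25)*(-19) = -744876/25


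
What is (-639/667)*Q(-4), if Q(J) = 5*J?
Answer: 12780/667 ≈ 19.160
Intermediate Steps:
(-639/667)*Q(-4) = (-639/667)*(5*(-4)) = -639*1/667*(-20) = -639/667*(-20) = 12780/667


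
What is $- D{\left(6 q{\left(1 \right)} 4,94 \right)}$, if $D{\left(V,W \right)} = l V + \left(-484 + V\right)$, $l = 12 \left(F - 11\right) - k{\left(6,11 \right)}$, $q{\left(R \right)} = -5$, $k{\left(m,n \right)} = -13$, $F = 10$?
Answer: $724$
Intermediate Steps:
$l = 1$ ($l = 12 \left(10 - 11\right) - -13 = 12 \left(-1\right) + 13 = -12 + 13 = 1$)
$D{\left(V,W \right)} = -484 + 2 V$ ($D{\left(V,W \right)} = 1 V + \left(-484 + V\right) = V + \left(-484 + V\right) = -484 + 2 V$)
$- D{\left(6 q{\left(1 \right)} 4,94 \right)} = - (-484 + 2 \cdot 6 \left(-5\right) 4) = - (-484 + 2 \left(\left(-30\right) 4\right)) = - (-484 + 2 \left(-120\right)) = - (-484 - 240) = \left(-1\right) \left(-724\right) = 724$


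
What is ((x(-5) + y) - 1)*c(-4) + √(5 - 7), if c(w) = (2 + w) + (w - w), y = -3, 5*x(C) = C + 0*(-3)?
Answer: 10 + I*√2 ≈ 10.0 + 1.4142*I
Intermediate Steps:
x(C) = C/5 (x(C) = (C + 0*(-3))/5 = (C + 0)/5 = C/5)
c(w) = 2 + w (c(w) = (2 + w) + 0 = 2 + w)
((x(-5) + y) - 1)*c(-4) + √(5 - 7) = (((⅕)*(-5) - 3) - 1)*(2 - 4) + √(5 - 7) = ((-1 - 3) - 1)*(-2) + √(-2) = (-4 - 1)*(-2) + I*√2 = -5*(-2) + I*√2 = 10 + I*√2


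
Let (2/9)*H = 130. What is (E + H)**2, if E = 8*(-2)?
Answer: 323761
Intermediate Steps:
H = 585 (H = (9/2)*130 = 585)
E = -16
(E + H)**2 = (-16 + 585)**2 = 569**2 = 323761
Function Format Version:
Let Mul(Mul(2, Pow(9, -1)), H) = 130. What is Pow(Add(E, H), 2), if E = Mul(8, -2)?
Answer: 323761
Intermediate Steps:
H = 585 (H = Mul(Rational(9, 2), 130) = 585)
E = -16
Pow(Add(E, H), 2) = Pow(Add(-16, 585), 2) = Pow(569, 2) = 323761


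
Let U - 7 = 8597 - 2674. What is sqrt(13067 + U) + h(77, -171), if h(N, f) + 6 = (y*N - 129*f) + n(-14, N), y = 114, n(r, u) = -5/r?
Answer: 431639/14 + 11*sqrt(157) ≈ 30969.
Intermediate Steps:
U = 5930 (U = 7 + (8597 - 2674) = 7 + 5923 = 5930)
h(N, f) = -79/14 - 129*f + 114*N (h(N, f) = -6 + ((114*N - 129*f) - 5/(-14)) = -6 + ((-129*f + 114*N) - 5*(-1/14)) = -6 + ((-129*f + 114*N) + 5/14) = -6 + (5/14 - 129*f + 114*N) = -79/14 - 129*f + 114*N)
sqrt(13067 + U) + h(77, -171) = sqrt(13067 + 5930) + (-79/14 - 129*(-171) + 114*77) = sqrt(18997) + (-79/14 + 22059 + 8778) = 11*sqrt(157) + 431639/14 = 431639/14 + 11*sqrt(157)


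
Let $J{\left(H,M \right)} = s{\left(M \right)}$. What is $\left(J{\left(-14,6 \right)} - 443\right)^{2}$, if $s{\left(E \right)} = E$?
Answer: $190969$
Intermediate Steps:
$J{\left(H,M \right)} = M$
$\left(J{\left(-14,6 \right)} - 443\right)^{2} = \left(6 - 443\right)^{2} = \left(-437\right)^{2} = 190969$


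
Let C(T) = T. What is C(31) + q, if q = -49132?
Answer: -49101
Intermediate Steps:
C(31) + q = 31 - 49132 = -49101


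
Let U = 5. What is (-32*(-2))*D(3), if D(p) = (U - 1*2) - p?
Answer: 0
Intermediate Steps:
D(p) = 3 - p (D(p) = (5 - 1*2) - p = (5 - 2) - p = 3 - p)
(-32*(-2))*D(3) = (-32*(-2))*(3 - 1*3) = 64*(3 - 3) = 64*0 = 0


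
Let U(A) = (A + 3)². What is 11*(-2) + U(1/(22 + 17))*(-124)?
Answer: -1760038/1521 ≈ -1157.2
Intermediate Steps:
U(A) = (3 + A)²
11*(-2) + U(1/(22 + 17))*(-124) = 11*(-2) + (3 + 1/(22 + 17))²*(-124) = -22 + (3 + 1/39)²*(-124) = -22 + (118/39)²*(-124) = -22 + (13924/1521)*(-124) = -22 - 1726576/1521 = -1760038/1521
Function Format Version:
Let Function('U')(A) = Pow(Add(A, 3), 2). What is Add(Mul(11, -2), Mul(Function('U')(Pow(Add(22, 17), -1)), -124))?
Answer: Rational(-1760038, 1521) ≈ -1157.2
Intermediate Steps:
Function('U')(A) = Pow(Add(3, A), 2)
Add(Mul(11, -2), Mul(Function('U')(Pow(Add(22, 17), -1)), -124)) = Add(Mul(11, -2), Mul(Pow(Add(3, Pow(Add(22, 17), -1)), 2), -124)) = Add(-22, Mul(Pow(Add(3, Pow(39, -1)), 2), -124)) = Add(-22, Mul(Pow(Add(3, Rational(1, 39)), 2), -124)) = Add(-22, Mul(Pow(Rational(118, 39), 2), -124)) = Add(-22, Mul(Rational(13924, 1521), -124)) = Add(-22, Rational(-1726576, 1521)) = Rational(-1760038, 1521)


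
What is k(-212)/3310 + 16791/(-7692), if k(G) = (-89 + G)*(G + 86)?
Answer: 39358097/4243420 ≈ 9.2751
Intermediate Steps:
k(G) = (-89 + G)*(86 + G)
k(-212)/3310 + 16791/(-7692) = (-7654 + (-212)² - 3*(-212))/3310 + 16791/(-7692) = (-7654 + 44944 + 636)*(1/3310) + 16791*(-1/7692) = 37926*(1/3310) - 5597/2564 = 18963/1655 - 5597/2564 = 39358097/4243420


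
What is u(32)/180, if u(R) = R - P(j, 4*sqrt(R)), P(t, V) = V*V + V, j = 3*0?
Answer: -8/3 - 4*sqrt(2)/45 ≈ -2.7924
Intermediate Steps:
j = 0
P(t, V) = V + V**2 (P(t, V) = V**2 + V = V + V**2)
u(R) = R - 4*sqrt(R)*(1 + 4*sqrt(R))
u(32)/180 = (-15*32 - 16*sqrt(2))/180 = (-480 - 16*sqrt(2))*(1/180) = -8/3 - 4*sqrt(2)/45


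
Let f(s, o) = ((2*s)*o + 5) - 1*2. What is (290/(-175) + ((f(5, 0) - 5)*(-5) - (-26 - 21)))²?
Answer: 3751969/1225 ≈ 3062.8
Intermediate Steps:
f(s, o) = 3 + 2*o*s (f(s, o) = (2*o*s + 5) - 2 = (5 + 2*o*s) - 2 = 3 + 2*o*s)
(290/(-175) + ((f(5, 0) - 5)*(-5) - (-26 - 21)))² = (290/(-175) + (((3 + 2*0*5) - 5)*(-5) - (-26 - 21)))² = (290*(-1/175) + (((3 + 0) - 5)*(-5) - 1*(-47)))² = (-58/35 + ((3 - 5)*(-5) + 47))² = (-58/35 + (-2*(-5) + 47))² = (-58/35 + (10 + 47))² = (-58/35 + 57)² = (1937/35)² = 3751969/1225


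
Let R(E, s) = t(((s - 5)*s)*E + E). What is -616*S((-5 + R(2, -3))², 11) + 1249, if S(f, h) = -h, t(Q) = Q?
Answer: 8025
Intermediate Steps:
R(E, s) = E + E*s*(-5 + s) (R(E, s) = ((s - 5)*s)*E + E = ((-5 + s)*s)*E + E = (s*(-5 + s))*E + E = E*s*(-5 + s) + E = E + E*s*(-5 + s))
-616*S((-5 + R(2, -3))², 11) + 1249 = -(-616)*11 + 1249 = -616*(-11) + 1249 = 6776 + 1249 = 8025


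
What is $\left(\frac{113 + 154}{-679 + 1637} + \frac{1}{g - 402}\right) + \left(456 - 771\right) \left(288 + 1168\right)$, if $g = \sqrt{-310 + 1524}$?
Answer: $- \frac{35235826918893}{76826810} - \frac{\sqrt{1214}}{160390} \approx -4.5864 \cdot 10^{5}$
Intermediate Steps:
$g = \sqrt{1214} \approx 34.843$
$\left(\frac{113 + 154}{-679 + 1637} + \frac{1}{g - 402}\right) + \left(456 - 771\right) \left(288 + 1168\right) = \left(\frac{113 + 154}{-679 + 1637} + \frac{1}{\sqrt{1214} - 402}\right) + \left(456 - 771\right) \left(288 + 1168\right) = \left(\frac{267}{958} + \frac{1}{-402 + \sqrt{1214}}\right) - 458640 = - \frac{439376853}{958} + \frac{1}{-402 + \sqrt{1214}}$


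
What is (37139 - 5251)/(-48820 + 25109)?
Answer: -31888/23711 ≈ -1.3449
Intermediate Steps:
(37139 - 5251)/(-48820 + 25109) = 31888/(-23711) = 31888*(-1/23711) = -31888/23711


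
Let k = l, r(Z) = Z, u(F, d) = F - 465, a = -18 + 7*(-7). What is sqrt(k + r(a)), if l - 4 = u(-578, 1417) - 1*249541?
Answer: I*sqrt(250647) ≈ 500.65*I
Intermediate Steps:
a = -67 (a = -18 - 49 = -67)
u(F, d) = -465 + F
l = -250580 (l = 4 + ((-465 - 578) - 1*249541) = 4 + (-1043 - 249541) = 4 - 250584 = -250580)
k = -250580
sqrt(k + r(a)) = sqrt(-250580 - 67) = sqrt(-250647) = I*sqrt(250647)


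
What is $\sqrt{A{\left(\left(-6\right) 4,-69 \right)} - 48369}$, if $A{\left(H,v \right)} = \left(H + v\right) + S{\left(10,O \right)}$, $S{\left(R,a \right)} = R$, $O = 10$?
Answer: $2 i \sqrt{12113} \approx 220.12 i$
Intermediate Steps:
$A{\left(H,v \right)} = 10 + H + v$ ($A{\left(H,v \right)} = \left(H + v\right) + 10 = 10 + H + v$)
$\sqrt{A{\left(\left(-6\right) 4,-69 \right)} - 48369} = \sqrt{\left(10 - 24 - 69\right) - 48369} = \sqrt{-83 - 48369} = \sqrt{-48452} = 2 i \sqrt{12113}$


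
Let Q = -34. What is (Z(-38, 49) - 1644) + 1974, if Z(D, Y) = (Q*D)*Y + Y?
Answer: 63687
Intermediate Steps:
Z(D, Y) = Y - 34*D*Y (Z(D, Y) = (-34*D)*Y + Y = -34*D*Y + Y = Y - 34*D*Y)
(Z(-38, 49) - 1644) + 1974 = (49*(1 - 34*(-38)) - 1644) + 1974 = (49*(1 + 1292) - 1644) + 1974 = (49*1293 - 1644) + 1974 = (63357 - 1644) + 1974 = 61713 + 1974 = 63687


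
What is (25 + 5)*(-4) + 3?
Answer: -117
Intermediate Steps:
(25 + 5)*(-4) + 3 = 30*(-4) + 3 = -120 + 3 = -117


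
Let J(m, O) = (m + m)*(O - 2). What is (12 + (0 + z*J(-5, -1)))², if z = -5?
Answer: 19044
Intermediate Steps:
J(m, O) = 2*m*(-2 + O) (J(m, O) = (2*m)*(-2 + O) = 2*m*(-2 + O))
(12 + (0 + z*J(-5, -1)))² = (12 + (0 - 10*(-5)*(-2 - 1)))² = (12 + (0 - 10*(-5)*(-3)))² = (12 + (0 - 5*30))² = (12 + (0 - 150))² = (12 - 150)² = (-138)² = 19044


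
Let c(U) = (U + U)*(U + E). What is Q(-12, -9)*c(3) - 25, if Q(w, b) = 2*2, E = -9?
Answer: -169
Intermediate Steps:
Q(w, b) = 4
c(U) = 2*U*(-9 + U) (c(U) = (U + U)*(U - 9) = (2*U)*(-9 + U) = 2*U*(-9 + U))
Q(-12, -9)*c(3) - 25 = 4*(2*3*(-9 + 3)) - 25 = 4*(2*3*(-6)) - 25 = 4*(-36) - 25 = -144 - 25 = -169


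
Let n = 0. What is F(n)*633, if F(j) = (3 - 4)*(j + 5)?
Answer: -3165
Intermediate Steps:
F(j) = -5 - j (F(j) = -(5 + j) = -5 - j)
F(n)*633 = (-5 - 1*0)*633 = (-5 + 0)*633 = -5*633 = -3165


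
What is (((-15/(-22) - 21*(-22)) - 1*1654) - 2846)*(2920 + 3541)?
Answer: -573872481/22 ≈ -2.6085e+7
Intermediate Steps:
(((-15/(-22) - 21*(-22)) - 1*1654) - 2846)*(2920 + 3541) = (((-15*(-1/22) + 462) - 1654) - 2846)*6461 = (((15/22 + 462) - 1654) - 2846)*6461 = ((10179/22 - 1654) - 2846)*6461 = (-26209/22 - 2846)*6461 = -88821/22*6461 = -573872481/22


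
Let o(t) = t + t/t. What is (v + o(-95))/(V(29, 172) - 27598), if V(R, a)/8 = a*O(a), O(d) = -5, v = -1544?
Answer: 819/17239 ≈ 0.047509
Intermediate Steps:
o(t) = 1 + t (o(t) = t + 1 = 1 + t)
V(R, a) = -40*a (V(R, a) = 8*(a*(-5)) = 8*(-5*a) = -40*a)
(v + o(-95))/(V(29, 172) - 27598) = (-1544 + (1 - 95))/(-40*172 - 27598) = (-1544 - 94)/(-6880 - 27598) = -1638/(-34478) = -1638*(-1/34478) = 819/17239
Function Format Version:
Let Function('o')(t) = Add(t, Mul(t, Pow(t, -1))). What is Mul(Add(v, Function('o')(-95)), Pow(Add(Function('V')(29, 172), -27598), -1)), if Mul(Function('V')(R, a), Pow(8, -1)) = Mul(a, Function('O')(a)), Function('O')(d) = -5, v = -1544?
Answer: Rational(819, 17239) ≈ 0.047509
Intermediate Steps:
Function('o')(t) = Add(1, t) (Function('o')(t) = Add(t, 1) = Add(1, t))
Function('V')(R, a) = Mul(-40, a) (Function('V')(R, a) = Mul(8, Mul(a, -5)) = Mul(8, Mul(-5, a)) = Mul(-40, a))
Mul(Add(v, Function('o')(-95)), Pow(Add(Function('V')(29, 172), -27598), -1)) = Mul(Add(-1544, Add(1, -95)), Pow(Add(Mul(-40, 172), -27598), -1)) = Mul(Add(-1544, -94), Pow(Add(-6880, -27598), -1)) = Mul(-1638, Pow(-34478, -1)) = Mul(-1638, Rational(-1, 34478)) = Rational(819, 17239)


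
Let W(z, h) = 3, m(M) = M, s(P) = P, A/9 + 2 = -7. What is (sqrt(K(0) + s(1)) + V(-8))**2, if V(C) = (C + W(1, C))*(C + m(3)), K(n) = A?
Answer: 545 + 200*I*sqrt(5) ≈ 545.0 + 447.21*I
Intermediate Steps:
A = -81 (A = -18 + 9*(-7) = -18 - 63 = -81)
K(n) = -81
V(C) = (3 + C)**2 (V(C) = (C + 3)*(C + 3) = (3 + C)*(3 + C) = (3 + C)**2)
(sqrt(K(0) + s(1)) + V(-8))**2 = (sqrt(-81 + 1) + (9 + (-8)**2 + 6*(-8)))**2 = (sqrt(-80) + (9 + 64 - 48))**2 = (4*I*sqrt(5) + 25)**2 = (25 + 4*I*sqrt(5))**2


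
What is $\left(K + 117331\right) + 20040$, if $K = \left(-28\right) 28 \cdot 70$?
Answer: $82491$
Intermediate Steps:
$K = -54880$ ($K = \left(-784\right) 70 = -54880$)
$\left(K + 117331\right) + 20040 = \left(-54880 + 117331\right) + 20040 = 62451 + 20040 = 82491$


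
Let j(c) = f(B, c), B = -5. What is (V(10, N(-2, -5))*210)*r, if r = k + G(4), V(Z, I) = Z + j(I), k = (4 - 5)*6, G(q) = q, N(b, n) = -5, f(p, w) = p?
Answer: -2100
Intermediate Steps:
j(c) = -5
k = -6 (k = -1*6 = -6)
V(Z, I) = -5 + Z (V(Z, I) = Z - 5 = -5 + Z)
r = -2 (r = -6 + 4 = -2)
(V(10, N(-2, -5))*210)*r = ((-5 + 10)*210)*(-2) = (5*210)*(-2) = 1050*(-2) = -2100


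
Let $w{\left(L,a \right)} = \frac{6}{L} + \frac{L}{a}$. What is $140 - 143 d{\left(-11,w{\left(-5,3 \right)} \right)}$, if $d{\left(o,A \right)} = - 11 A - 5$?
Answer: $- \frac{54814}{15} \approx -3654.3$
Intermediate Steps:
$d{\left(o,A \right)} = -5 - 11 A$
$140 - 143 d{\left(-11,w{\left(-5,3 \right)} \right)} = 140 - 143 \left(-5 - 11 \left(\frac{6}{-5} - \frac{5}{3}\right)\right) = 140 - 143 \left(-5 - 11 \left(6 \left(- \frac{1}{5}\right) - \frac{5}{3}\right)\right) = 140 - 143 \left(-5 - 11 \left(- \frac{6}{5} - \frac{5}{3}\right)\right) = 140 - 143 \left(-5 - - \frac{473}{15}\right) = 140 - 143 \left(-5 + \frac{473}{15}\right) = 140 - \frac{56914}{15} = - \frac{54814}{15}$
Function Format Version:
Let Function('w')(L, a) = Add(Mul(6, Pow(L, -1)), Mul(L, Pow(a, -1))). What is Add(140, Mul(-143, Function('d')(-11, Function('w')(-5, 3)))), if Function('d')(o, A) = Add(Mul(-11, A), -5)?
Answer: Rational(-54814, 15) ≈ -3654.3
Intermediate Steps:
Function('d')(o, A) = Add(-5, Mul(-11, A))
Add(140, Mul(-143, Function('d')(-11, Function('w')(-5, 3)))) = Add(140, Mul(-143, Add(-5, Mul(-11, Add(Mul(6, Pow(-5, -1)), Mul(-5, Pow(3, -1))))))) = Add(140, Mul(-143, Add(-5, Mul(-11, Add(Mul(6, Rational(-1, 5)), Mul(-5, Rational(1, 3))))))) = Add(140, Mul(-143, Add(-5, Mul(-11, Add(Rational(-6, 5), Rational(-5, 3)))))) = Add(140, Mul(-143, Add(-5, Mul(-11, Rational(-43, 15))))) = Add(140, Mul(-143, Add(-5, Rational(473, 15)))) = Add(140, Mul(-143, Rational(398, 15))) = Add(140, Rational(-56914, 15)) = Rational(-54814, 15)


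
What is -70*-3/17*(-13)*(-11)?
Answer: 30030/17 ≈ 1766.5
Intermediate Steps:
-70*-3/17*(-13)*(-11) = -70*-3*1/17*(-13)*(-11) = -70*(-3/17*(-13))*(-11) = -2730*(-11)/17 = -70*(-429/17) = 30030/17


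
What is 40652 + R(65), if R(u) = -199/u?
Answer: 2642181/65 ≈ 40649.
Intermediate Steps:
40652 + R(65) = 40652 - 199/65 = 2642181/65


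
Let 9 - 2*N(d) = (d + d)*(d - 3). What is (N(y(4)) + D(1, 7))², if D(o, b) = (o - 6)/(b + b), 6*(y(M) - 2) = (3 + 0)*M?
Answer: 1/49 ≈ 0.020408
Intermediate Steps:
y(M) = 2 + M/2 (y(M) = 2 + ((3 + 0)*M)/6 = 2 + (3*M)/6 = 2 + M/2)
D(o, b) = (-6 + o)/(2*b) (D(o, b) = (-6 + o)/((2*b)) = (-6 + o)*(1/(2*b)) = (-6 + o)/(2*b))
N(d) = 9/2 - d*(-3 + d) (N(d) = 9/2 - (d + d)*(d - 3)/2 = 9/2 - 2*d*(-3 + d)/2 = 9/2 - d*(-3 + d))
(N(y(4)) + D(1, 7))² = ((9/2 - (2 + (½)*4)² + 3*(2 + (½)*4)) + (½)*(-6 + 1)/7)² = ((9/2 - (2 + 2)² + 3*(2 + 2)) + (½)*(⅐)*(-5))² = ((9/2 - 1*4² + 3*4) - 5/14)² = ((9/2 - 1*16 + 12) - 5/14)² = ((9/2 - 16 + 12) - 5/14)² = (½ - 5/14)² = (⅐)² = 1/49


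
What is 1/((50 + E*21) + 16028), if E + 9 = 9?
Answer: 1/16078 ≈ 6.2197e-5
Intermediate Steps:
E = 0 (E = -9 + 9 = 0)
1/((50 + E*21) + 16028) = 1/((50 + 0*21) + 16028) = 1/((50 + 0) + 16028) = 1/(50 + 16028) = 1/16078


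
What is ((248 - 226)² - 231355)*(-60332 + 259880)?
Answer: -46069846308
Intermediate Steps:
((248 - 226)² - 231355)*(-60332 + 259880) = (22² - 231355)*199548 = (484 - 231355)*199548 = -230871*199548 = -46069846308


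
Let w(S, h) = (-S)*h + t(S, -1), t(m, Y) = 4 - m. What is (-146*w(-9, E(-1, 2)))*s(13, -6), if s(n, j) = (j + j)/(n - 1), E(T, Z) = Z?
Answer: 4526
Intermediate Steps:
s(n, j) = 2*j/(-1 + n) (s(n, j) = (2*j)/(-1 + n) = 2*j/(-1 + n))
w(S, h) = 4 - S - S*h (w(S, h) = (-S)*h + (4 - S) = -S*h + (4 - S) = 4 - S - S*h)
(-146*w(-9, E(-1, 2)))*s(13, -6) = (-146*(4 - 1*(-9) - 1*(-9)*2))*(2*(-6)/(-1 + 13)) = (-146*(4 + 9 + 18))*(2*(-6)/12) = (-146*31)*(2*(-6)*(1/12)) = -4526*(-1) = 4526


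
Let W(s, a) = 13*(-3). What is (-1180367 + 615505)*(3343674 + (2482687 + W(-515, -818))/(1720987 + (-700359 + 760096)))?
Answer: -840820108321359472/445181 ≈ -1.8887e+12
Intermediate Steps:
W(s, a) = -39
(-1180367 + 615505)*(3343674 + (2482687 + W(-515, -818))/(1720987 + (-700359 + 760096))) = (-1180367 + 615505)*(3343674 + (2482687 - 39)/(1720987 + (-700359 + 760096))) = -564862*(3343674 + 2482648/(1720987 + 59737)) = -564862*(3343674 + 2482648/1780724) = -564862*(3343674 + 2482648*(1/1780724)) = -564862*(3343674 + 620662/445181) = -564862*1488540755656/445181 = -840820108321359472/445181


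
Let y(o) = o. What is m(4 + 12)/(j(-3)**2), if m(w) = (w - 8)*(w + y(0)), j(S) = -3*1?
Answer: 128/9 ≈ 14.222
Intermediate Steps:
j(S) = -3
m(w) = w*(-8 + w) (m(w) = (w - 8)*(w + 0) = (-8 + w)*w = w*(-8 + w))
m(4 + 12)/(j(-3)**2) = ((4 + 12)*(-8 + (4 + 12)))/((-3)**2) = (16*(-8 + 16))/9 = (16*8)*(1/9) = 128*(1/9) = 128/9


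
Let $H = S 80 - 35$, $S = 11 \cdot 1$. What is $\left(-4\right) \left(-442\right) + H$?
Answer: $2613$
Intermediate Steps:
$S = 11$
$H = 845$ ($H = 11 \cdot 80 - 35 = 880 - 35 = 845$)
$\left(-4\right) \left(-442\right) + H = \left(-4\right) \left(-442\right) + 845 = 1768 + 845 = 2613$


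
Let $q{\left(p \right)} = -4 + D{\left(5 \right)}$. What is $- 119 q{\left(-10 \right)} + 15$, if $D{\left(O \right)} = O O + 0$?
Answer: $-2484$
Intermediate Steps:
$D{\left(O \right)} = O^{2}$ ($D{\left(O \right)} = O^{2} + 0 = O^{2}$)
$q{\left(p \right)} = 21$ ($q{\left(p \right)} = -4 + 5^{2} = -4 + 25 = 21$)
$- 119 q{\left(-10 \right)} + 15 = \left(-119\right) 21 + 15 = -2499 + 15 = -2484$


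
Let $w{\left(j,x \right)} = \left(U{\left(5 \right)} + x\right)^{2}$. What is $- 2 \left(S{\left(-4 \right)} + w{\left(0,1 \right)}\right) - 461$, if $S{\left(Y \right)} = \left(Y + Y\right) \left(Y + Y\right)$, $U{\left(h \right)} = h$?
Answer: $-661$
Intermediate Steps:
$S{\left(Y \right)} = 4 Y^{2}$ ($S{\left(Y \right)} = 2 Y 2 Y = 4 Y^{2}$)
$w{\left(j,x \right)} = \left(5 + x\right)^{2}$
$- 2 \left(S{\left(-4 \right)} + w{\left(0,1 \right)}\right) - 461 = - 2 \left(4 \left(-4\right)^{2} + \left(5 + 1\right)^{2}\right) - 461 = - 2 \left(4 \cdot 16 + 6^{2}\right) - 461 = - 2 \left(64 + 36\right) - 461 = \left(-2\right) 100 - 461 = -200 - 461 = -661$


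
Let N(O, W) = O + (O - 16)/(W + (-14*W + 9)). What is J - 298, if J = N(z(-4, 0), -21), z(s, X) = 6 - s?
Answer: -13537/47 ≈ -288.02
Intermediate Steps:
N(O, W) = O + (-16 + O)/(9 - 13*W) (N(O, W) = O + (-16 + O)/(W + (9 - 14*W)) = O + (-16 + O)/(9 - 13*W))
J = 469/47 (J = (16 - 10*(6 - 1*(-4)) + 13*(6 - 1*(-4))*(-21))/(-9 + 13*(-21)) = (16 - 10*(6 + 4) + 13*(6 + 4)*(-21))/(-9 - 273) = (16 - 10*10 + 13*10*(-21))/(-282) = -(16 - 100 - 2730)/282 = -1/282*(-2814) = 469/47 ≈ 9.9787)
J - 298 = 469/47 - 298 = -13537/47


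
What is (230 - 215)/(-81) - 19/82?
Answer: -923/2214 ≈ -0.41689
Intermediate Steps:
(230 - 215)/(-81) - 19/82 = 15*(-1/81) - 19*1/82 = -5/27 - 19/82 = -923/2214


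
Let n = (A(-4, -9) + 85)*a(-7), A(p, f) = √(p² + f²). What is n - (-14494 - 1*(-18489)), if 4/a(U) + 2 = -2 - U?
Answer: -11645/3 + 4*√97/3 ≈ -3868.5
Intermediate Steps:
a(U) = 4/(-4 - U) (a(U) = 4/(-2 + (-2 - U)) = 4/(-4 - U))
A(p, f) = √(f² + p²)
n = 340/3 + 4*√97/3 (n = (√((-9)² + (-4)²) + 85)*(-4/(4 - 7)) = (√(81 + 16) + 85)*(-4/(-3)) = (√97 + 85)*(-4*(-⅓)) = (85 + √97)*(4/3) = 340/3 + 4*√97/3 ≈ 126.47)
n - (-14494 - 1*(-18489)) = (340/3 + 4*√97/3) - (-14494 - 1*(-18489)) = (340/3 + 4*√97/3) - (-14494 + 18489) = (340/3 + 4*√97/3) - 1*3995 = (340/3 + 4*√97/3) - 3995 = -11645/3 + 4*√97/3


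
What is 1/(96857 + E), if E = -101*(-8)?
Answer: 1/97665 ≈ 1.0239e-5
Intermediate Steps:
E = 808
1/(96857 + E) = 1/(96857 + 808) = 1/97665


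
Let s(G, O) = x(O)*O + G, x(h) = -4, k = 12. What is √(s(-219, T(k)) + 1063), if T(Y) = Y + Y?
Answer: 2*√187 ≈ 27.350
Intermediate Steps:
T(Y) = 2*Y
s(G, O) = G - 4*O (s(G, O) = -4*O + G = G - 4*O)
√(s(-219, T(k)) + 1063) = √((-219 - 8*12) + 1063) = √((-219 - 4*24) + 1063) = √((-219 - 96) + 1063) = √(-315 + 1063) = √748 = 2*√187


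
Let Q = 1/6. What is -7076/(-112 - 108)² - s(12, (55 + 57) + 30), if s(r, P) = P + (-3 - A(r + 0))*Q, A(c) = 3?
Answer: -1707869/12100 ≈ -141.15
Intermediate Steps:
Q = ⅙ ≈ 0.16667
s(r, P) = -1 + P (s(r, P) = P + (-3 - 1*3)*(⅙) = P + (-3 - 3)*(⅙) = P - 6*⅙ = P - 1 = -1 + P)
-7076/(-112 - 108)² - s(12, (55 + 57) + 30) = -7076/(-112 - 108)² - (-1 + ((55 + 57) + 30)) = -7076/((-220)²) - (-1 + (112 + 30)) = -7076/48400 - (-1 + 142) = -7076*1/48400 - 1*141 = -1769/12100 - 141 = -1707869/12100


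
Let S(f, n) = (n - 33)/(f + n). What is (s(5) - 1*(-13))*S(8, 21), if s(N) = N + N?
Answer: -276/29 ≈ -9.5172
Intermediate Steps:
S(f, n) = (-33 + n)/(f + n)
s(N) = 2*N
(s(5) - 1*(-13))*S(8, 21) = (2*5 - 1*(-13))*((-33 + 21)/(8 + 21)) = (10 + 13)*(-12/29) = 23*((1/29)*(-12)) = 23*(-12/29) = -276/29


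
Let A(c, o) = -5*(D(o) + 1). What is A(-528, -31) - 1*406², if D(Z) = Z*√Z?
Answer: -164841 + 155*I*√31 ≈ -1.6484e+5 + 863.0*I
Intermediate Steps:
D(Z) = Z^(3/2)
A(c, o) = -5 - 5*o^(3/2) (A(c, o) = -5*(o^(3/2) + 1) = -5*(1 + o^(3/2)) = -5 - 5*o^(3/2))
A(-528, -31) - 1*406² = (-5 - (-155)*I*√31) - 1*406² = (-5 - (-155)*I*√31) - 1*164836 = (-5 + 155*I*√31) - 164836 = -164841 + 155*I*√31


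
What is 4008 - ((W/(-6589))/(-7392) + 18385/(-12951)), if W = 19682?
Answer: 421516890740867/105131659248 ≈ 4009.4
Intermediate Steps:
4008 - ((W/(-6589))/(-7392) + 18385/(-12951)) = 4008 - ((19682/(-6589))/(-7392) + 18385/(-12951)) = 4008 - ((19682*(-1/6589))*(-1/7392) + 18385*(-1/12951)) = 4008 - (-19682/6589*(-1/7392) - 18385/12951) = 4008 - (9841/24352944 - 18385/12951) = 4008 - 1*(-149200474883/105131659248) = 4008 + 149200474883/105131659248 = 421516890740867/105131659248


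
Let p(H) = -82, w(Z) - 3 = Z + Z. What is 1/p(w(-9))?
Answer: -1/82 ≈ -0.012195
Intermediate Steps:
w(Z) = 3 + 2*Z (w(Z) = 3 + (Z + Z) = 3 + 2*Z)
1/p(w(-9)) = 1/(-82) = -1/82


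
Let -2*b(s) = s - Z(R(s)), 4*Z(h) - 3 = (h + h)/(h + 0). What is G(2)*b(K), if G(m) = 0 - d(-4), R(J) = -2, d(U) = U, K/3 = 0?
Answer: 5/2 ≈ 2.5000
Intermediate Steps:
K = 0 (K = 3*0 = 0)
Z(h) = 5/4 (Z(h) = ¾ + ((h + h)/(h + 0))/4 = ¾ + ((2*h)/h)/4 = ¾ + (¼)*2 = ¾ + ½ = 5/4)
b(s) = 5/8 - s/2 (b(s) = -(s - 1*5/4)/2 = -(s - 5/4)/2 = -(-5/4 + s)/2 = 5/8 - s/2)
G(m) = 4 (G(m) = 0 - 1*(-4) = 0 + 4 = 4)
G(2)*b(K) = 4*(5/8 - ½*0) = 4*(5/8 + 0) = 4*(5/8) = 5/2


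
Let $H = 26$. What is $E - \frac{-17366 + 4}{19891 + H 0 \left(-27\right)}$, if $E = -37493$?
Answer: $- \frac{745755901}{19891} \approx -37492.0$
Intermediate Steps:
$E - \frac{-17366 + 4}{19891 + H 0 \left(-27\right)} = -37493 - \frac{-17366 + 4}{19891 + 26 \cdot 0 \left(-27\right)} = -37493 - - \frac{17362}{19891 + 0 \left(-27\right)} = -37493 - - \frac{17362}{19891 + 0} = -37493 - - \frac{17362}{19891} = -37493 + \frac{17362}{19891} = - \frac{745755901}{19891}$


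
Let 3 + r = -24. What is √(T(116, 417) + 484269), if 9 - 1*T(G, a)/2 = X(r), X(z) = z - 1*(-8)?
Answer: 5*√19373 ≈ 695.93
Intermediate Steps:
r = -27 (r = -3 - 24 = -27)
X(z) = 8 + z (X(z) = z + 8 = 8 + z)
T(G, a) = 56 (T(G, a) = 18 - 2*(8 - 27) = 18 - 2*(-19) = 18 + 38 = 56)
√(T(116, 417) + 484269) = √(56 + 484269) = √484325 = 5*√19373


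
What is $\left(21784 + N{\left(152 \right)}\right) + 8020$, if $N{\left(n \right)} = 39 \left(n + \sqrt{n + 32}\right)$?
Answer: $35732 + 78 \sqrt{46} \approx 36261.0$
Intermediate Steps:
$N{\left(n \right)} = 39 n + 39 \sqrt{32 + n}$ ($N{\left(n \right)} = 39 \left(n + \sqrt{32 + n}\right) = 39 n + 39 \sqrt{32 + n}$)
$\left(21784 + N{\left(152 \right)}\right) + 8020 = \left(21784 + \left(39 \cdot 152 + 39 \sqrt{32 + 152}\right)\right) + 8020 = \left(21784 + \left(5928 + 39 \sqrt{184}\right)\right) + 8020 = \left(21784 + \left(5928 + 39 \cdot 2 \sqrt{46}\right)\right) + 8020 = \left(21784 + \left(5928 + 78 \sqrt{46}\right)\right) + 8020 = \left(27712 + 78 \sqrt{46}\right) + 8020 = 35732 + 78 \sqrt{46}$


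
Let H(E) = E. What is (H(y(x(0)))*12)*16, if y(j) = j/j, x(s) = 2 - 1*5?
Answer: 192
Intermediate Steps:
x(s) = -3 (x(s) = 2 - 5 = -3)
y(j) = 1
(H(y(x(0)))*12)*16 = (1*12)*16 = 12*16 = 192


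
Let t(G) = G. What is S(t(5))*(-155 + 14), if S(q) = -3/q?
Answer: 423/5 ≈ 84.600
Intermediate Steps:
S(t(5))*(-155 + 14) = (-3/5)*(-155 + 14) = -3*⅕*(-141) = -⅗*(-141) = 423/5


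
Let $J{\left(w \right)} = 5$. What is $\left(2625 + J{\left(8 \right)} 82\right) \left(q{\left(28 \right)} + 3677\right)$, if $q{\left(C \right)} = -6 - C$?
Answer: $11056505$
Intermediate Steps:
$\left(2625 + J{\left(8 \right)} 82\right) \left(q{\left(28 \right)} + 3677\right) = \left(2625 + 5 \cdot 82\right) \left(\left(-6 - 28\right) + 3677\right) = \left(2625 + 410\right) \left(\left(-6 - 28\right) + 3677\right) = 3035 \left(-34 + 3677\right) = 3035 \cdot 3643 = 11056505$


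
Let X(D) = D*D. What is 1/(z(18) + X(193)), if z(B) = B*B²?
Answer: 1/43081 ≈ 2.3212e-5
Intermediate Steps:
z(B) = B³
X(D) = D²
1/(z(18) + X(193)) = 1/(18³ + 193²) = 1/(5832 + 37249) = 1/43081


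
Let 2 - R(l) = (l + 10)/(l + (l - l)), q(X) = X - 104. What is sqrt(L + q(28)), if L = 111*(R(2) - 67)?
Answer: I*sqrt(7957) ≈ 89.202*I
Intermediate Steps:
q(X) = -104 + X
R(l) = 2 - (10 + l)/l (R(l) = 2 - (l + 10)/(l + (l - l)) = 2 - (10 + l)/(l + 0) = 2 - (10 + l)/l)
L = -7881 (L = 111*((-10 + 2)/2 - 67) = 111*((1/2)*(-8) - 67) = 111*(-4 - 67) = 111*(-71) = -7881)
sqrt(L + q(28)) = sqrt(-7881 + (-104 + 28)) = sqrt(-7881 - 76) = sqrt(-7957) = I*sqrt(7957)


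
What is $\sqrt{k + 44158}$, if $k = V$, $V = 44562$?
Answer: $4 \sqrt{5545} \approx 297.86$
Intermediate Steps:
$k = 44562$
$\sqrt{k + 44158} = \sqrt{44562 + 44158} = \sqrt{88720} = 4 \sqrt{5545}$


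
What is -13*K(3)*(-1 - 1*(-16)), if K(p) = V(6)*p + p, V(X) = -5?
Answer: 2340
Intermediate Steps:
K(p) = -4*p (K(p) = -5*p + p = -4*p)
-13*K(3)*(-1 - 1*(-16)) = -13*(-4*3)*(-1 - 1*(-16)) = -13*(-12)*(-1 + 16) = -(-156)*15 = -1*(-2340) = 2340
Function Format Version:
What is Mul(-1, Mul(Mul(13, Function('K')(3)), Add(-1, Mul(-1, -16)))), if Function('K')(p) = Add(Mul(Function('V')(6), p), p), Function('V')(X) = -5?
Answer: 2340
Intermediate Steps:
Function('K')(p) = Mul(-4, p) (Function('K')(p) = Add(Mul(-5, p), p) = Mul(-4, p))
Mul(-1, Mul(Mul(13, Function('K')(3)), Add(-1, Mul(-1, -16)))) = Mul(-1, Mul(Mul(13, Mul(-4, 3)), Add(-1, Mul(-1, -16)))) = Mul(-1, Mul(Mul(13, -12), Add(-1, 16))) = Mul(-1, Mul(-156, 15)) = Mul(-1, -2340) = 2340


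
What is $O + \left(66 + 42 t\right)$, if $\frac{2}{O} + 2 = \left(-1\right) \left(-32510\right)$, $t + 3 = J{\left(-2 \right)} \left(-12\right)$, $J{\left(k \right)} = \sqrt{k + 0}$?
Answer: $- \frac{975239}{16254} - 504 i \sqrt{2} \approx -60.0 - 712.76 i$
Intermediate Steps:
$J{\left(k \right)} = \sqrt{k}$
$t = -3 - 12 i \sqrt{2}$ ($t = -3 + \sqrt{-2} \left(-12\right) = -3 + i \sqrt{2} \left(-12\right) = -3 - 12 i \sqrt{2} \approx -3.0 - 16.971 i$)
$O = \frac{1}{16254}$ ($O = \frac{2}{-2 - -32510} = \frac{2}{-2 + 32510} = \frac{2}{32508} = 2 \cdot \frac{1}{32508} = \frac{1}{16254} \approx 6.1523 \cdot 10^{-5}$)
$O + \left(66 + 42 t\right) = \frac{1}{16254} + \left(66 + 42 \left(-3 - 12 i \sqrt{2}\right)\right) = \frac{1}{16254} + \left(66 - \left(126 + 504 i \sqrt{2}\right)\right) = \frac{1}{16254} - \left(60 + 504 i \sqrt{2}\right) = - \frac{975239}{16254} - 504 i \sqrt{2}$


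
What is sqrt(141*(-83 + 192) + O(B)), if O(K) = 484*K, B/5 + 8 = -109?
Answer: I*sqrt(267771) ≈ 517.47*I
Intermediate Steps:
B = -585 (B = -40 + 5*(-109) = -40 - 545 = -585)
sqrt(141*(-83 + 192) + O(B)) = sqrt(141*(-83 + 192) + 484*(-585)) = sqrt(141*109 - 283140) = sqrt(15369 - 283140) = sqrt(-267771) = I*sqrt(267771)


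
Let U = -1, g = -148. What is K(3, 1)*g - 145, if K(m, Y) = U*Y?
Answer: 3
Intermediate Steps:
K(m, Y) = -Y
K(3, 1)*g - 145 = -1*1*(-148) - 145 = -1*(-148) - 145 = 148 - 145 = 3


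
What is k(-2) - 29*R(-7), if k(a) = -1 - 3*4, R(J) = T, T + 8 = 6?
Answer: 45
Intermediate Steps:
T = -2 (T = -8 + 6 = -2)
R(J) = -2
k(a) = -13 (k(a) = -1 - 12 = -13)
k(-2) - 29*R(-7) = -13 - 29*(-2) = -13 + 58 = 45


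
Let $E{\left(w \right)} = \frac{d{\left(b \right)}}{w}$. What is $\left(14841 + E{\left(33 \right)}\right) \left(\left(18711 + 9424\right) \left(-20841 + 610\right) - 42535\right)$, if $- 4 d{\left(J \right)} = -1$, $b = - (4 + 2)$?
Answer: $- \frac{92929327468530}{11} \approx -8.4481 \cdot 10^{12}$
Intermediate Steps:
$b = -6$ ($b = \left(-1\right) 6 = -6$)
$d{\left(J \right)} = \frac{1}{4}$ ($d{\left(J \right)} = \left(- \frac{1}{4}\right) \left(-1\right) = \frac{1}{4}$)
$E{\left(w \right)} = \frac{1}{4 w}$
$\left(14841 + E{\left(33 \right)}\right) \left(\left(18711 + 9424\right) \left(-20841 + 610\right) - 42535\right) = \left(14841 + \frac{1}{4 \cdot 33}\right) \left(\left(18711 + 9424\right) \left(-20841 + 610\right) - 42535\right) = \left(14841 + \frac{1}{4} \cdot \frac{1}{33}\right) \left(28135 \left(-20231\right) - 42535\right) = \left(14841 + \frac{1}{132}\right) \left(-569199185 - 42535\right) = \frac{1959013}{132} \left(-569241720\right) = - \frac{92929327468530}{11}$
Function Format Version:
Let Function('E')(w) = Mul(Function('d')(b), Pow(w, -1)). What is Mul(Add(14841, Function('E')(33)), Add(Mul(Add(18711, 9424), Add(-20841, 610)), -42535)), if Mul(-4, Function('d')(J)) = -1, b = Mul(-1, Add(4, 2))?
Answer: Rational(-92929327468530, 11) ≈ -8.4481e+12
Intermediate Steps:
b = -6 (b = Mul(-1, 6) = -6)
Function('d')(J) = Rational(1, 4) (Function('d')(J) = Mul(Rational(-1, 4), -1) = Rational(1, 4))
Function('E')(w) = Mul(Rational(1, 4), Pow(w, -1))
Mul(Add(14841, Function('E')(33)), Add(Mul(Add(18711, 9424), Add(-20841, 610)), -42535)) = Mul(Add(14841, Mul(Rational(1, 4), Pow(33, -1))), Add(Mul(Add(18711, 9424), Add(-20841, 610)), -42535)) = Mul(Add(14841, Mul(Rational(1, 4), Rational(1, 33))), Add(Mul(28135, -20231), -42535)) = Mul(Add(14841, Rational(1, 132)), Add(-569199185, -42535)) = Mul(Rational(1959013, 132), -569241720) = Rational(-92929327468530, 11)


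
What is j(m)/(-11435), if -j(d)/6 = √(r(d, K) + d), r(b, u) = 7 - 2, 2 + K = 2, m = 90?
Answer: 6*√95/11435 ≈ 0.0051142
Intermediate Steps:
K = 0 (K = -2 + 2 = 0)
r(b, u) = 5
j(d) = -6*√(5 + d)
j(m)/(-11435) = -6*√(5 + 90)/(-11435) = -6*√95*(-1/11435) = 6*√95/11435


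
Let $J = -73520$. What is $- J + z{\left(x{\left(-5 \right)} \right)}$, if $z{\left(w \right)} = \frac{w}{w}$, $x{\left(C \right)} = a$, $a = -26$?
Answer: $73521$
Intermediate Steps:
$x{\left(C \right)} = -26$
$z{\left(w \right)} = 1$
$- J + z{\left(x{\left(-5 \right)} \right)} = \left(-1\right) \left(-73520\right) + 1 = 73520 + 1 = 73521$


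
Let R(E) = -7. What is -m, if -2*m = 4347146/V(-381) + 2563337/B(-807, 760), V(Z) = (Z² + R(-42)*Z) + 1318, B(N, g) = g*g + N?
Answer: 103204101535/6144740627 ≈ 16.796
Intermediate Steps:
B(N, g) = N + g² (B(N, g) = g² + N = N + g²)
V(Z) = 1318 + Z² - 7*Z (V(Z) = (Z² - 7*Z) + 1318 = 1318 + Z² - 7*Z)
m = -103204101535/6144740627 (m = -(4347146/(1318 + (-381)² - 7*(-381)) + 2563337/(-807 + 760²))/2 = -(4347146/(1318 + 145161 + 2667) + 2563337/(-807 + 577600))/2 = -(4347146/149146 + 2563337/576793)/2 = -(4347146*(1/149146) + 2563337*(1/576793))/2 = -(2173573/74573 + 366191/82399)/2 = -½*206408203070/6144740627 = -103204101535/6144740627 ≈ -16.796)
-m = -1*(-103204101535/6144740627) = 103204101535/6144740627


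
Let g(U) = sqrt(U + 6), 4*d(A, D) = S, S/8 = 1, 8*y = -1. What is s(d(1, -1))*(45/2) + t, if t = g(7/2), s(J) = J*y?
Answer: -45/8 + sqrt(38)/2 ≈ -2.5428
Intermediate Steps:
y = -1/8 (y = (1/8)*(-1) = -1/8 ≈ -0.12500)
S = 8 (S = 8*1 = 8)
d(A, D) = 2 (d(A, D) = (1/4)*8 = 2)
s(J) = -J/8 (s(J) = J*(-1/8) = -J/8)
g(U) = sqrt(6 + U)
t = sqrt(38)/2 (t = sqrt(6 + 7/2) = sqrt(19/2) = sqrt(38)/2 ≈ 3.0822)
s(d(1, -1))*(45/2) + t = (-1/8*2)*(45/2) + sqrt(38)/2 = -45/(4*2) + sqrt(38)/2 = -1/4*45/2 + sqrt(38)/2 = -45/8 + sqrt(38)/2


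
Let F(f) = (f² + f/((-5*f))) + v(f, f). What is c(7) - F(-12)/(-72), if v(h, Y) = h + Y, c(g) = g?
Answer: 3119/360 ≈ 8.6639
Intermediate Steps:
v(h, Y) = Y + h
F(f) = -⅕ + f² + 2*f (F(f) = (f² + f/((-5*f))) + (f + f) = (f² + (-1/(5*f))*f) + 2*f = (f² - ⅕) + 2*f = (-⅕ + f²) + 2*f = -⅕ + f² + 2*f)
c(7) - F(-12)/(-72) = 7 - (-⅕ + (-12)² + 2*(-12))/(-72) = 7 - (-⅕ + 144 - 24)*(-1/72) = 7 - 1*599/5*(-1/72) = 7 - 599/5*(-1/72) = 7 + 599/360 = 3119/360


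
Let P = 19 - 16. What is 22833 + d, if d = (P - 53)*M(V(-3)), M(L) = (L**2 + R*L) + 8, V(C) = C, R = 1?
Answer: 22133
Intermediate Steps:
M(L) = 8 + L + L**2 (M(L) = (L**2 + 1*L) + 8 = (L**2 + L) + 8 = (L + L**2) + 8 = 8 + L + L**2)
P = 3
d = -700 (d = (3 - 53)*(8 - 3 + (-3)**2) = -50*(8 - 3 + 9) = -50*14 = -700)
22833 + d = 22833 - 700 = 22133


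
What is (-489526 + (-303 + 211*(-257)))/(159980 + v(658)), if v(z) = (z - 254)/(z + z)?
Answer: -59664808/17544507 ≈ -3.4008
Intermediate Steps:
v(z) = (-254 + z)/(2*z) (v(z) = (-254 + z)/((2*z)) = (-254 + z)*(1/(2*z)) = (-254 + z)/(2*z))
(-489526 + (-303 + 211*(-257)))/(159980 + v(658)) = (-489526 + (-303 + 211*(-257)))/(159980 + (½)*(-254 + 658)/658) = (-489526 + (-303 - 54227))/(159980 + (½)*(1/658)*404) = (-489526 - 54530)/(159980 + 101/329) = -544056/52633521/329 = -544056*329/52633521 = -59664808/17544507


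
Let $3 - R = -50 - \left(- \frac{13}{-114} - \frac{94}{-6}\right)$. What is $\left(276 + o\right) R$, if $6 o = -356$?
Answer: $\frac{2548325}{171} \approx 14902.0$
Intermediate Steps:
$o = - \frac{178}{3}$ ($o = \frac{1}{6} \left(-356\right) = - \frac{178}{3} \approx -59.333$)
$R = \frac{7841}{114}$ ($R = 3 - \left(-50 - \left(- \frac{13}{-114} - \frac{94}{-6}\right)\right) = 3 - \left(-50 - \left(\left(-13\right) \left(- \frac{1}{114}\right) - - \frac{47}{3}\right)\right) = 3 - \left(-50 - \left(\frac{13}{114} + \frac{47}{3}\right)\right) = 3 - \left(-50 - \frac{1799}{114}\right) = 3 - - \frac{7499}{114} = 3 + \frac{7499}{114} = \frac{7841}{114} \approx 68.781$)
$\left(276 + o\right) R = \left(276 - \frac{178}{3}\right) \frac{7841}{114} = \frac{650}{3} \cdot \frac{7841}{114} = \frac{2548325}{171}$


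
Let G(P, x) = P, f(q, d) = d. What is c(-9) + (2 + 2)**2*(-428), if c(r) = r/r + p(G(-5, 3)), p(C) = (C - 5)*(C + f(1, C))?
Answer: -6747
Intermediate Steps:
p(C) = 2*C*(-5 + C) (p(C) = (C - 5)*(C + C) = (-5 + C)*(2*C) = 2*C*(-5 + C))
c(r) = 101 (c(r) = r/r + 2*(-5)*(-5 - 5) = 1 + 2*(-5)*(-10) = 1 + 100 = 101)
c(-9) + (2 + 2)**2*(-428) = 101 + (2 + 2)**2*(-428) = 101 + 4**2*(-428) = 101 + 16*(-428) = 101 - 6848 = -6747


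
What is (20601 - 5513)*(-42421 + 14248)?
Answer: -425074224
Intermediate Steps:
(20601 - 5513)*(-42421 + 14248) = 15088*(-28173) = -425074224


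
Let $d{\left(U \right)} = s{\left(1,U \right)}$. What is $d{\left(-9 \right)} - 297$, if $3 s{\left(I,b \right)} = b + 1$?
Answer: $- \frac{899}{3} \approx -299.67$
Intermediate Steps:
$s{\left(I,b \right)} = \frac{1}{3} + \frac{b}{3}$ ($s{\left(I,b \right)} = \frac{b + 1}{3} = \frac{1 + b}{3} = \frac{1}{3} + \frac{b}{3}$)
$d{\left(U \right)} = \frac{1}{3} + \frac{U}{3}$
$d{\left(-9 \right)} - 297 = \left(\frac{1}{3} + \frac{1}{3} \left(-9\right)\right) - 297 = \left(\frac{1}{3} - 3\right) - 297 = - \frac{8}{3} - 297 = - \frac{899}{3}$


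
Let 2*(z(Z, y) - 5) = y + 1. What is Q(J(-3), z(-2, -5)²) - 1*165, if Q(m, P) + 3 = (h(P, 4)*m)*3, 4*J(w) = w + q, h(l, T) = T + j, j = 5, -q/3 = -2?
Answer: -591/4 ≈ -147.75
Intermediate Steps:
q = 6 (q = -3*(-2) = 6)
h(l, T) = 5 + T (h(l, T) = T + 5 = 5 + T)
z(Z, y) = 11/2 + y/2 (z(Z, y) = 5 + (y + 1)/2 = 5 + (1 + y)/2 = 5 + (½ + y/2) = 11/2 + y/2)
J(w) = 3/2 + w/4 (J(w) = (w + 6)/4 = (6 + w)/4 = 3/2 + w/4)
Q(m, P) = -3 + 27*m (Q(m, P) = -3 + ((5 + 4)*m)*3 = -3 + (9*m)*3 = -3 + 27*m)
Q(J(-3), z(-2, -5)²) - 1*165 = (-3 + 27*(3/2 + (¼)*(-3))) - 1*165 = (-3 + 27*(3/2 - ¾)) - 165 = (-3 + 27*(¾)) - 165 = (-3 + 81/4) - 165 = 69/4 - 165 = -591/4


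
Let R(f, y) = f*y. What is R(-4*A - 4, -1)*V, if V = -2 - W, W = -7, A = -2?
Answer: -20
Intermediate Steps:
V = 5 (V = -2 - 1*(-7) = -2 + 7 = 5)
R(-4*A - 4, -1)*V = ((-4*(-2) - 4)*(-1))*5 = ((8 - 4)*(-1))*5 = (4*(-1))*5 = -4*5 = -20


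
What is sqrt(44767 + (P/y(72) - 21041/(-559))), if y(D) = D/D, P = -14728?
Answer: sqrt(9398378678)/559 ≈ 173.43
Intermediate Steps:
y(D) = 1
sqrt(44767 + (P/y(72) - 21041/(-559))) = sqrt(44767 + (-14728/1 - 21041/(-559))) = sqrt(44767 + (-14728*1 - 21041*(-1/559))) = sqrt(44767 + (-14728 + 21041/559)) = sqrt(44767 - 8211911/559) = sqrt(16812842/559) = sqrt(9398378678)/559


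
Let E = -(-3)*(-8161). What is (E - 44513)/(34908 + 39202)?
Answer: -34498/37055 ≈ -0.93099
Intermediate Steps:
E = -24483 (E = -1*24483 = -24483)
(E - 44513)/(34908 + 39202) = (-24483 - 44513)/(34908 + 39202) = -68996/74110 = -68996*1/74110 = -34498/37055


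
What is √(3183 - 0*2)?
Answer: √3183 ≈ 56.418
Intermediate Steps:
√(3183 - 0*2) = √(3183 - 6*0) = √(3183 + 0) = √3183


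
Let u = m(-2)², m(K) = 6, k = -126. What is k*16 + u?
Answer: -1980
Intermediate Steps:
u = 36 (u = 6² = 36)
k*16 + u = -126*16 + 36 = -2016 + 36 = -1980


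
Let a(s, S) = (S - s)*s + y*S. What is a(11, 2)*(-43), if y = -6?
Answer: 4773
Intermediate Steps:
a(s, S) = -6*S + s*(S - s) (a(s, S) = (S - s)*s - 6*S = s*(S - s) - 6*S = -6*S + s*(S - s))
a(11, 2)*(-43) = (-1*11**2 - 6*2 + 2*11)*(-43) = (-1*121 - 12 + 22)*(-43) = (-121 - 12 + 22)*(-43) = -111*(-43) = 4773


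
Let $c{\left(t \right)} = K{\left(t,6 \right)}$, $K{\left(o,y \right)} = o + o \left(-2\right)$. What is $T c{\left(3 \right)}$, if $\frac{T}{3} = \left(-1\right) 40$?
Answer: $360$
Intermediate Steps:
$K{\left(o,y \right)} = - o$ ($K{\left(o,y \right)} = o - 2 o = - o$)
$c{\left(t \right)} = - t$
$T = -120$ ($T = 3 \left(\left(-1\right) 40\right) = 3 \left(-40\right) = -120$)
$T c{\left(3 \right)} = - 120 \left(\left(-1\right) 3\right) = \left(-120\right) \left(-3\right) = 360$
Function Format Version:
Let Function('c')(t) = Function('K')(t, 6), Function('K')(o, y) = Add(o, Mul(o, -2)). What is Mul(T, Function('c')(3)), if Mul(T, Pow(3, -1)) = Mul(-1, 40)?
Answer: 360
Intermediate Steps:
Function('K')(o, y) = Mul(-1, o) (Function('K')(o, y) = Add(o, Mul(-2, o)) = Mul(-1, o))
Function('c')(t) = Mul(-1, t)
T = -120 (T = Mul(3, Mul(-1, 40)) = Mul(3, -40) = -120)
Mul(T, Function('c')(3)) = Mul(-120, Mul(-1, 3)) = Mul(-120, -3) = 360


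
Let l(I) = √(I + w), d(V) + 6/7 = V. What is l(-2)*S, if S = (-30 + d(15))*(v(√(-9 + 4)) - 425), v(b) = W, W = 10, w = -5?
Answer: 46065*I*√7/7 ≈ 17411.0*I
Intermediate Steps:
d(V) = -6/7 + V
v(b) = 10
l(I) = √(-5 + I) (l(I) = √(I - 5) = √(-5 + I))
S = 46065/7 (S = (-30 + (-6/7 + 15))*(10 - 425) = (-30 + 99/7)*(-415) = -111/7*(-415) = 46065/7 ≈ 6580.7)
l(-2)*S = √(-5 - 2)*(46065/7) = √(-7)*(46065/7) = (I*√7)*(46065/7) = 46065*I*√7/7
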